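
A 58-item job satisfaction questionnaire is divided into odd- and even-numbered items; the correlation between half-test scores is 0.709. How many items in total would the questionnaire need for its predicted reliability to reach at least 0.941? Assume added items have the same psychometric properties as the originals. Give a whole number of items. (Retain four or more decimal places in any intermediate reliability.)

190

r_full = 2(0.709)/(1 + 0.709) = 0.8297
n = r_tgt(1 − r_full) / [r_full(1 − r_tgt)] = 0.941 × 0.1703 / (0.8297 × 0.059) ≈ 3.2736
Items = 3.2736 × 58 ≈ 189.87 → 190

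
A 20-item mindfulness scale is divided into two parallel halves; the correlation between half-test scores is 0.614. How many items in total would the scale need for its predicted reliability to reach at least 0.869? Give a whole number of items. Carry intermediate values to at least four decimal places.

r_full = 2(0.614)/(1 + 0.614) = 0.7608
n = r_tgt(1 − r_full) / [r_full(1 − r_tgt)] = 0.869 × 0.2392 / (0.7608 × 0.131) ≈ 2.0856
Items = 2.0856 × 20 ≈ 41.71 → 42

42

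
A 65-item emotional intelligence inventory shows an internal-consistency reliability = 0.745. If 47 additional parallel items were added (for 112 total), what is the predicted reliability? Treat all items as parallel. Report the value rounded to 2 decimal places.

Length ratio n = 112/65 = 1.7231
r_new = (1.7231 × 0.745) / (1 + (1.7231 − 1) × 0.745)
r_new = 1.2837 / 1.5387 ≈ 0.8343

0.83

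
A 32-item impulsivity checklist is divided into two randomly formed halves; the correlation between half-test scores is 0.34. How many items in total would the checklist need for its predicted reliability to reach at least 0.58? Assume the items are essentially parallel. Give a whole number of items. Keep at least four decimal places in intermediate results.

Corrected full-test reliability: r_full = 2 × 0.34 / (1 + 0.34) ≈ 0.5075
Solve Spearman-Brown for n: n = 0.58(1 − 0.5075) / [0.5075(1 − 0.58)] = 1.3401
Items = 1.3401 × 32 ≈ 42.88 → 43

43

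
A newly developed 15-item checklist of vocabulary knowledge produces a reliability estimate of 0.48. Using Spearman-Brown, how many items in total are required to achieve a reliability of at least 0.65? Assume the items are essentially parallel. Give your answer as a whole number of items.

31

n = 0.65(1 − 0.48) / [0.48(1 − 0.65)]
  = 0.3380 / 0.1680 = 2.0119
2.0119 × 15 = 30.18 → 31 items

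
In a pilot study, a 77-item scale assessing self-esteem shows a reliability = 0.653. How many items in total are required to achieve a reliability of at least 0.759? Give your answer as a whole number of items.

Spearman-Brown solved for the length factor n:
n = r_target (1 − r_old) / [ r_old (1 − r_target) ]
n = [0.759 × 0.347] / [0.653 × 0.241]
  = 0.263373 / 0.157373 = 1.6736
1.6736 × 77 = 128.87 → 129 items

129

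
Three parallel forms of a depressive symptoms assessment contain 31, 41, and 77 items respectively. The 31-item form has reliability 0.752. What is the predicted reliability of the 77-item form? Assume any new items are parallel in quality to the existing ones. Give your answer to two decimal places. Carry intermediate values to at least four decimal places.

Only the ratio of lengths matters: n = 77/31 = 2.4839
r_{77} = n·r / (1 + (n − 1)·r) = 1.8679 / 2.1159 ≈ 0.8828

0.88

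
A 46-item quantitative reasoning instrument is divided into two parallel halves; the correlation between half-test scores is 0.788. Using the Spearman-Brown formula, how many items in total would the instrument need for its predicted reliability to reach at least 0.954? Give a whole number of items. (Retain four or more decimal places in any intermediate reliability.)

129

Corrected full-test reliability: r_full = 2 × 0.788 / (1 + 0.788) ≈ 0.8814
Solve Spearman-Brown for n: n = 0.954(1 − 0.8814) / [0.8814(1 − 0.954)] = 2.7906
Items = 2.7906 × 46 ≈ 128.37 → 129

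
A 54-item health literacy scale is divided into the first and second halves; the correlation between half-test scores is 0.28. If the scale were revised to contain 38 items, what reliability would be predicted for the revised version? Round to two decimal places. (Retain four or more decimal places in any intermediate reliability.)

Full-test reliability from the split-half r: r_full = 2(0.28)/(1 + 0.28) = 0.4375
Then adjust to 38 items: n = 38/54 = 0.7037
r_new = n·r_full / (1 + (n − 1)·r_full) = 0.3079 / 0.8704 ≈ 0.3537

0.35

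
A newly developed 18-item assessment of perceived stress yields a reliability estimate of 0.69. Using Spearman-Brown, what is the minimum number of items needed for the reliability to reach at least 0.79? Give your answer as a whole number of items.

31

Spearman-Brown solved for the length factor n:
n = r_target (1 − r_old) / [ r_old (1 − r_target) ]
n = 0.79 × (1 − 0.69) / [ 0.69 × (1 − 0.79) ]
  = 0.2449 / 0.1449 = 1.6901
Items needed = n × 18 = 1.6901 × 18 ≈ 30.42 → round up to 31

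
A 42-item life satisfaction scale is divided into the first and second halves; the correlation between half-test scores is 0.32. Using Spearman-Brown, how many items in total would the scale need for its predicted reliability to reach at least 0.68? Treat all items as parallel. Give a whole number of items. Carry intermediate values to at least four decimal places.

Corrected full-test reliability: r_full = 2 × 0.32 / (1 + 0.32) ≈ 0.4848
Solve Spearman-Brown for n: n = 0.68(1 − 0.4848) / [0.4848(1 − 0.68)] = 2.2583
Items = 2.2583 × 42 ≈ 94.85 → 95

95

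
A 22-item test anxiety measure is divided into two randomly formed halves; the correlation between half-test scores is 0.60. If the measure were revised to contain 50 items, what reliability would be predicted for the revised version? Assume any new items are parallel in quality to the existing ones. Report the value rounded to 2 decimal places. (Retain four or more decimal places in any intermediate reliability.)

First correct the split-half correlation to full-test reliability: r_full = 2 × 0.60 / (1 + 0.60) ≈ 0.7500
Then adjust to 50 items: n = 50/22 = 2.2727
r_new = n·r_full / (1 + (n − 1)·r_full) = 1.7045 / 1.9545 ≈ 0.8721

0.87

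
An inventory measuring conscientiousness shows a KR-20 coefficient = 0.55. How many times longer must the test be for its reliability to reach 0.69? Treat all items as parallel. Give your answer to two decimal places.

n = 0.69(1 − 0.55) / [0.55(1 − 0.69)]
  = 0.3105 / 0.1705 = 1.8211

1.82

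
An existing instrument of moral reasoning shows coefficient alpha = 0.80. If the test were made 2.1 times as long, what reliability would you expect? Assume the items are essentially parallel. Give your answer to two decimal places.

0.89

r_new = (2.1 × 0.80) / (1 + (2.1 − 1) × 0.80)
     = 1.6800 / 1.8800 = 0.8936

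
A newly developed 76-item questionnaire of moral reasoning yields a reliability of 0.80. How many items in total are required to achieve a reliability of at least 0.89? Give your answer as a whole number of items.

Rearranging the Spearman-Brown formula for n,
n = r*(1 − r) / [ r (1 − r*) ]
n = [0.89 × 0.20] / [0.80 × 0.11]
n = 0.1780 / 0.0880 ≈ 2.0227
2.0227 × 76 = 153.73 → 154 items

154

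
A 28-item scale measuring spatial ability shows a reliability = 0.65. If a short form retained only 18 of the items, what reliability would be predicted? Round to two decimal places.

0.54

Length ratio n = 18/28 = 0.6429
r_new = 0.6429·0.65 / [1 + (0.6429 − 1)·0.65]
r_new = 0.4179 / 0.7679 ≈ 0.5442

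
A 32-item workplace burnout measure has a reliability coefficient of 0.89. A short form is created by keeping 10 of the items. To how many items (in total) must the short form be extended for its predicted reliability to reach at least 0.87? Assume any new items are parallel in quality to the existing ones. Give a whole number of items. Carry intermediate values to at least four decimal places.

27

First, r for the 10-item form: n = 10/32 = 0.3125, so r_10 = 0.3125·0.89/(1 + (0.3125 − 1)·0.89) = 0.7166
Then solve for n' with r_old = 0.7166, r_target = 0.87: n' = 0.87(1 − 0.7166)/[0.7166(1 − 0.87)] = 2.6467
Total items = 2.6467 × 10 = 26.47, rounded up to 27.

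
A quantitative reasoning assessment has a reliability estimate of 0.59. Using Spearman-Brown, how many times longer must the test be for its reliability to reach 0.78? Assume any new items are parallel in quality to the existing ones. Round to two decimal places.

2.46

Spearman-Brown solved for the length factor n:
n = r*(1 − r) / [ r (1 − r*) ]
n = [0.78 × 0.41] / [0.59 × 0.22]
  = 0.3198 / 0.1298 = 2.4638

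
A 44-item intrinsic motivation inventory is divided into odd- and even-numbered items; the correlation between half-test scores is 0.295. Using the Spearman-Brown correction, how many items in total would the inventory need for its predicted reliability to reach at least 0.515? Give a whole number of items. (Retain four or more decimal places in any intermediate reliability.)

r_full = 2(0.295)/(1 + 0.295) = 0.4556
n = r_tgt(1 − r_full) / [r_full(1 − r_tgt)] = 0.515 × 0.5444 / (0.4556 × 0.485) ≈ 1.2688
Items = 1.2688 × 44 ≈ 55.83 → 56

56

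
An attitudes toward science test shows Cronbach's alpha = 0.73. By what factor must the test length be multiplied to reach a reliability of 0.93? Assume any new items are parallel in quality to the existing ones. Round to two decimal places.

Invert Spearman-Brown to solve for n:
n = r*(1 − r) / [ r (1 − r*) ]
n = 0.93(1 − 0.73) / [0.73(1 − 0.93)]
n = 0.2511 / 0.0511 ≈ 4.9139

4.91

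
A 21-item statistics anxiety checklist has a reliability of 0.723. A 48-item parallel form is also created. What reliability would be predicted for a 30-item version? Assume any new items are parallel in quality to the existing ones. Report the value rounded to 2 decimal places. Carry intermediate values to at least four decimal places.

0.79

The 48-item form is not needed; work directly from the 21-item form with n = 30/21 = 1.4286.
r_{30} = n·r / (1 + (n − 1)·r) = 1.0329 / 1.3099 ≈ 0.7885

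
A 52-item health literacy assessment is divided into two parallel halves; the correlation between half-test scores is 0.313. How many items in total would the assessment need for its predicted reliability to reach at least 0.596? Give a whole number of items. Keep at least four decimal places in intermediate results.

r_full = 2(0.313)/(1 + 0.313) = 0.4768
Solve Spearman-Brown for n: n = 0.596(1 − 0.4768) / [0.4768(1 − 0.596)] = 1.6188
Items = 1.6188 × 52 ≈ 84.18 → 85

85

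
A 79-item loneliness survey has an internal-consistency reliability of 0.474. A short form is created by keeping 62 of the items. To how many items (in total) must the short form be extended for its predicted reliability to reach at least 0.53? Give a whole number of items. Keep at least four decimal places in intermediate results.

Short-form reliability: n = 62/79 = 0.7848; r_62 = n·r/(1+(n−1)r) ≈ 0.4143
Length factor from the short form to reach 0.53: n' = 0.53(1 − 0.4143) / [0.4143(1 − 0.53)] ≈ 1.5942
Items = 1.5942 × 62 ≈ 98.84 → 99

99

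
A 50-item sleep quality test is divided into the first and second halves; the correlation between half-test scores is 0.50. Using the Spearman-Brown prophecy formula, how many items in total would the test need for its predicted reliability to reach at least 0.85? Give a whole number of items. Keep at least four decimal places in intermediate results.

r_full = 2(0.50)/(1 + 0.50) = 0.6667
Solve Spearman-Brown for n: n = 0.85(1 − 0.6667) / [0.6667(1 − 0.85)] = 2.8329
Items = 2.8329 × 50 ≈ 141.65 → 142

142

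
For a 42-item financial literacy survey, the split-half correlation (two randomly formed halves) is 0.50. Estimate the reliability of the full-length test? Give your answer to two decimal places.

The full test is twice the length of either half (n = 2).
r_full = 2r_hh / (1 + r_hh) = 2 × 0.50 / (1 + 0.50)
       = 1.0000 / 1.5000 = 0.6667

0.67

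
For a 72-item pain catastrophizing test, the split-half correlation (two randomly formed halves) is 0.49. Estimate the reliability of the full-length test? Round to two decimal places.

Apply the Spearman-Brown correction with n = 2:
r_full = 2(0.49) / (1 + 0.49)
       = 0.9800 / 1.4900 = 0.6577

0.66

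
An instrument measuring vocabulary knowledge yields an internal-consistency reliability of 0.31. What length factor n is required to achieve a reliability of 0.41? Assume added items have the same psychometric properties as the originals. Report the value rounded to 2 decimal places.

1.55

Rearranging the Spearman-Brown formula for n,
n = r_target (1 − r_old) / [ r_old (1 − r_target) ]
n = 0.41(1 − 0.31) / [0.31(1 − 0.41)]
n = 0.2829 / 0.1829 ≈ 1.5467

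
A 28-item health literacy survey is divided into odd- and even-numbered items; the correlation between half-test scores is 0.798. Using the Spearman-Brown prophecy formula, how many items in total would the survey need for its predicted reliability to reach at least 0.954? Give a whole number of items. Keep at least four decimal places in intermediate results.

74

Corrected full-test reliability: r_full = 2 × 0.798 / (1 + 0.798) ≈ 0.8877
n = r_tgt(1 − r_full) / [r_full(1 − r_tgt)] = 0.954 × 0.1123 / (0.8877 × 0.046) ≈ 2.6236
Required items = 2.6236 × 28 = 73.46, so 74 items.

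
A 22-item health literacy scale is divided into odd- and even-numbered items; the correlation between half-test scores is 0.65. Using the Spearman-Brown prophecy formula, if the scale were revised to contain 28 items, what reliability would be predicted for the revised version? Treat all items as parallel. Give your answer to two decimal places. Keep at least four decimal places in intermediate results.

0.83

First correct the split-half correlation to full-test reliability: r_full = 2 × 0.65 / (1 + 0.65) ≈ 0.7879
Length factor from 22 to 28 items: n = 28/22 = 1.2727
r_new = n·r_full / (1 + (n − 1)·r_full) = 1.0028 / 1.2149 ≈ 0.8254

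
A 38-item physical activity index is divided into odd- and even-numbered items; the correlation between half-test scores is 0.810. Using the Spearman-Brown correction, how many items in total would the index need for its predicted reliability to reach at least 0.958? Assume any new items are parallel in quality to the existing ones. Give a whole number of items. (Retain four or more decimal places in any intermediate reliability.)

r_full = 2(0.810)/(1 + 0.810) = 0.8950
Solve Spearman-Brown for n: n = 0.958(1 − 0.8950) / [0.8950(1 − 0.958)] = 2.6760
Items = 2.6760 × 38 ≈ 101.69 → 102

102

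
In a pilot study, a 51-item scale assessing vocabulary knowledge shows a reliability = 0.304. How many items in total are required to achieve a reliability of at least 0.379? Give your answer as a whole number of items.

72

n = [0.379 × 0.696] / [0.304 × 0.621]
n = 0.263784 / 0.188784 ≈ 1.3973
1.3973 × 51 = 71.26 → 72 items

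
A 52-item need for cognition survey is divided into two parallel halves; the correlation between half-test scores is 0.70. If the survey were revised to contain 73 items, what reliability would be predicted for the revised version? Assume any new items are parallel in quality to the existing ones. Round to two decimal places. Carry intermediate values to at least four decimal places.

0.87

Full-test reliability from the split-half r: r_full = 2(0.70)/(1 + 0.70) = 0.8235
Then adjust to 73 items: n = 73/52 = 1.4038
r_new = n·r_full / (1 + (n − 1)·r_full) = 1.1560 / 1.3325 ≈ 0.8675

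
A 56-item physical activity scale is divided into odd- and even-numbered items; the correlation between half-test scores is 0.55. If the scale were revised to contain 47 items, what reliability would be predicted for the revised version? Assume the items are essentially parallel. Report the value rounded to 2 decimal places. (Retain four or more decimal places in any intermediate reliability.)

0.67

Spearman-Brown correction (n = 2): r_full = 2·0.55/(1 + 0.55) = 0.7097
Then adjust to 47 items: n = 47/56 = 0.8393
r_new = n·r_full / (1 + (n − 1)·r_full) = 0.5957 / 0.8860 ≈ 0.6723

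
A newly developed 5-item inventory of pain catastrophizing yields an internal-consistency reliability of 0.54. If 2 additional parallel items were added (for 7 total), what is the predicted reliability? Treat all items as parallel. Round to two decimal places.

n = 7/5 = 1.4
Spearman-Brown: r_new = n·r / (1 + (n − 1)·r)
r_new = 1.4·0.54 / [1 + (1.4 − 1)·0.54]
r_new = 0.7560 / 1.2160 ≈ 0.6217

0.62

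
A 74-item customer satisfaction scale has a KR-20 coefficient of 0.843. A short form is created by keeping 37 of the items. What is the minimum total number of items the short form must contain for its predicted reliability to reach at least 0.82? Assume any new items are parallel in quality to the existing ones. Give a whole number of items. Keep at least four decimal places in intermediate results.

First, r for the 37-item form: n = 37/74 = 0.5000, so r_37 = 0.5000·0.843/(1 + (0.5000 − 1)·0.843) = 0.7286
Length factor from the short form to reach 0.82: n' = 0.82(1 − 0.7286) / [0.7286(1 − 0.82)] ≈ 1.6969
Items = 1.6969 × 37 ≈ 62.79 → 63

63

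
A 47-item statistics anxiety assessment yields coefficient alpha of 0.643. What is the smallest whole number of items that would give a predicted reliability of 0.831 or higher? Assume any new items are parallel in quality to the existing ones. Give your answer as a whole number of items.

129

n = [0.831 × 0.357] / [0.643 × 0.169]
n = 0.296667 / 0.108667 ≈ 2.7301
Items needed = n × 47 = 2.7301 × 47 ≈ 128.31 → round up to 129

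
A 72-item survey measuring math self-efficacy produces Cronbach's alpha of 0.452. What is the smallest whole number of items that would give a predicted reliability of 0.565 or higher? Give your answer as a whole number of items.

114

n = 0.565 × (1 − 0.452) / [ 0.452 × (1 − 0.565) ]
  = 0.309620 / 0.196620 = 1.5747
Items needed = n × 72 = 1.5747 × 72 ≈ 113.38 → round up to 114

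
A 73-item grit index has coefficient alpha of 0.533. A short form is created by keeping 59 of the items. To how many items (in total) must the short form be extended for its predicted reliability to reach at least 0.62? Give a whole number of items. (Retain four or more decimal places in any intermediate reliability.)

Short-form reliability: n = 59/73 = 0.8082; r_59 = n·r/(1+(n−1)r) ≈ 0.4798
Then solve for n' with r_old = 0.4798, r_target = 0.62: n' = 0.62(1 − 0.4798)/[0.4798(1 − 0.62)] = 1.7690
Total items = 1.7690 × 59 = 104.37, rounded up to 105.

105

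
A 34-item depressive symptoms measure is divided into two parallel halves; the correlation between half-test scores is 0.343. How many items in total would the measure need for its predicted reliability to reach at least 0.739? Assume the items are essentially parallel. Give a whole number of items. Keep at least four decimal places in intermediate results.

93

r_full = 2(0.343)/(1 + 0.343) = 0.5108
Solve Spearman-Brown for n: n = 0.739(1 − 0.5108) / [0.5108(1 − 0.739)] = 2.7117
Items = 2.7117 × 34 ≈ 92.20 → 93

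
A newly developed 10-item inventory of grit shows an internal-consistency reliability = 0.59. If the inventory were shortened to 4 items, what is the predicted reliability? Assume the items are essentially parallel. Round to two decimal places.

Length ratio n = 4/10 = 0.4
By Spearman-Brown, r_new = n r / (1 + (n − 1) r).
r_new = 0.4·0.59 / [1 + (0.4 − 1)·0.59]
     = 0.2360 / 0.6460 = 0.3653

0.37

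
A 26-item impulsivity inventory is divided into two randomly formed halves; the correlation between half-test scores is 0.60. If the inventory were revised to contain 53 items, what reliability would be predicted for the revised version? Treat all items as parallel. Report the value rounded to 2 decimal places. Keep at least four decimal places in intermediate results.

Full-test reliability from the split-half r: r_full = 2(0.60)/(1 + 0.60) = 0.7500
Length factor from 26 to 53 items: n = 53/26 = 2.0385
r_new = n·r_full / (1 + (n − 1)·r_full) = 1.5289 / 1.7789 ≈ 0.8595

0.86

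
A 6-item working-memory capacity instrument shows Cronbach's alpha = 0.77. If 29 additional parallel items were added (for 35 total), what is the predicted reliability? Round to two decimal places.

n = 35/6 = 5.8333
Spearman-Brown: r_new = n·r / (1 + (n − 1)·r)
r_new = 5.8333·0.77 / [1 + (5.8333 − 1)·0.77]
     = 4.4916 / 4.7216 = 0.9513

0.95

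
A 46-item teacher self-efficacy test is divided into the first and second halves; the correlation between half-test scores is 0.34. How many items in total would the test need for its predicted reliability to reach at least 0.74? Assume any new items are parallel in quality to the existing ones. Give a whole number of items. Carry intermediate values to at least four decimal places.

128

r_full = 2(0.34)/(1 + 0.34) = 0.5075
n = r_tgt(1 − r_full) / [r_full(1 − r_tgt)] = 0.74 × 0.4925 / (0.5075 × 0.26) ≈ 2.7620
Required items = 2.7620 × 46 = 127.05, so 128 items.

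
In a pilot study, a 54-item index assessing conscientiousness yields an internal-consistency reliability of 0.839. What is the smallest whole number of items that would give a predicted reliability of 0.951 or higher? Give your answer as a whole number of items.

Invert Spearman-Brown to solve for n:
n = r*(1 − r) / [ r (1 − r*) ]
n = 0.951 × (1 − 0.839) / [ 0.839 × (1 − 0.951) ]
  = 0.153111 / 0.041111 = 3.7243
3.7243 × 54 = 201.11 → 202 items

202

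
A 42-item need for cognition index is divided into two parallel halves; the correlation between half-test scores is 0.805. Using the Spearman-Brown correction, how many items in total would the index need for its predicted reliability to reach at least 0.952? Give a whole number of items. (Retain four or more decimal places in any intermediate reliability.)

101

r_full = 2(0.805)/(1 + 0.805) = 0.8920
n = r_tgt(1 − r_full) / [r_full(1 − r_tgt)] = 0.952 × 0.1080 / (0.8920 × 0.048) ≈ 2.4013
Required items = 2.4013 × 42 = 100.85, so 101 items.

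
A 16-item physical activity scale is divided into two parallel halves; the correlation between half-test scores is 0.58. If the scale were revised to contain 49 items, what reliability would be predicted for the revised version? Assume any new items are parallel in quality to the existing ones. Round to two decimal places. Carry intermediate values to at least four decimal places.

Spearman-Brown correction (n = 2): r_full = 2·0.58/(1 + 0.58) = 0.7342
Length factor from 16 to 49 items: n = 49/16 = 3.0625
r_new = n·r_full / (1 + (n − 1)·r_full) = 2.2485 / 2.5143 ≈ 0.8943

0.89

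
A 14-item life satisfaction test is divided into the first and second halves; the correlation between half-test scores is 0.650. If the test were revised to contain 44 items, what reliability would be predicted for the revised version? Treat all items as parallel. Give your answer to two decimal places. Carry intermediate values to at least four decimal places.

0.92

First correct the split-half correlation to full-test reliability: r_full = 2 × 0.650 / (1 + 0.650) ≈ 0.7879
Then adjust to 44 items: n = 44/14 = 3.1429
r_new = n·r_full / (1 + (n − 1)·r_full) = 2.4763 / 2.6884 ≈ 0.9211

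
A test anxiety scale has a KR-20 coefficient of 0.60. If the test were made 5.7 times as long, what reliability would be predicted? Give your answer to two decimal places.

By Spearman-Brown, r_new = n r / (1 + (n − 1) r).
r_new = 5.7·0.60 / [1 + (5.7 − 1)·0.60]
     = 3.4200 / 3.8200 = 0.8953

0.90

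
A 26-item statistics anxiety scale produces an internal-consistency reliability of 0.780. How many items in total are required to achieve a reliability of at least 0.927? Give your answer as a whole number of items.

94

Spearman-Brown solved for the length factor n:
n = r_target (1 − r_old) / [ r_old (1 − r_target) ]
n = 0.927 × (1 − 0.780) / [ 0.780 × (1 − 0.927) ]
n = 0.203940 / 0.056940 ≈ 3.5817
Items needed = n × 26 = 3.5817 × 26 ≈ 93.12 → round up to 94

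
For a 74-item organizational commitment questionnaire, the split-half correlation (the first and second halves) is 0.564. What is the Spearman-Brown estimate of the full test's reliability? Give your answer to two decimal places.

Apply the Spearman-Brown correction with n = 2:
r_full = 2(0.564) / (1 + 0.564)
r_full = 1.1280 / 1.5640 ≈ 0.7212

0.72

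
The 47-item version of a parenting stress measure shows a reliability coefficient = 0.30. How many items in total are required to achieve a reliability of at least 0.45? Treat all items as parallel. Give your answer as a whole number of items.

Invert Spearman-Brown to solve for n:
n = r*(1 − r) / [ r (1 − r*) ]
n = 0.45(1 − 0.30) / [0.30(1 − 0.45)]
  = 0.3150 / 0.1650 = 1.9091
So the test needs 1.9091 × 47 ≈ 89.73 items; rounding up, 90.

90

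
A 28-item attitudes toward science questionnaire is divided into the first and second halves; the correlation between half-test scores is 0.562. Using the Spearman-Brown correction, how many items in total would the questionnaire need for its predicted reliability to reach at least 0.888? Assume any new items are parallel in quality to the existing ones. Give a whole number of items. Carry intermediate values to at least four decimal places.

r_full = 2(0.562)/(1 + 0.562) = 0.7196
n = r_tgt(1 − r_full) / [r_full(1 − r_tgt)] = 0.888 × 0.2804 / (0.7196 × 0.112) ≈ 3.0895
Required items = 3.0895 × 28 = 86.51, so 87 items.

87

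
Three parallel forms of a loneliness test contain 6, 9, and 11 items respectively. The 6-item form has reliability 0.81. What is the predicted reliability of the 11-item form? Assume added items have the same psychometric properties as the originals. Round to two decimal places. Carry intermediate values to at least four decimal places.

The 9-item form is not needed; work directly from the 6-item form with n = 11/6 = 1.8333.
r_{11} = n·r / (1 + (n − 1)·r) = 1.4850 / 1.6750 ≈ 0.8866

0.89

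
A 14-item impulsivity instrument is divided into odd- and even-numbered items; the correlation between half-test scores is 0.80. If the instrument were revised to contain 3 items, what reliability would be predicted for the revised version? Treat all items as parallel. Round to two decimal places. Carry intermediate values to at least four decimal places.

Spearman-Brown correction (n = 2): r_full = 2·0.80/(1 + 0.80) = 0.8889
Then adjust to 3 items: n = 3/14 = 0.2143
r_new = n·r_full / (1 + (n − 1)·r_full) = 0.1905 / 0.3016 ≈ 0.6316

0.63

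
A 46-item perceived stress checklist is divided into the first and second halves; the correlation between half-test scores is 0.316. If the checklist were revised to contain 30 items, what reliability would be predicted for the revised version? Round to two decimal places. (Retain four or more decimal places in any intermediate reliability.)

0.38

Full-test reliability from the split-half r: r_full = 2(0.316)/(1 + 0.316) = 0.4802
Then adjust to 30 items: n = 30/46 = 0.6522
r_new = n·r_full / (1 + (n − 1)·r_full) = 0.3132 / 0.8330 ≈ 0.3760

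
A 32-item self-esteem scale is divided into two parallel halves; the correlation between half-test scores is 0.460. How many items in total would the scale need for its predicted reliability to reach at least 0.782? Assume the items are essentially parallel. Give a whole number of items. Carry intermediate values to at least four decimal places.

r_full = 2(0.460)/(1 + 0.460) = 0.6301
n = r_tgt(1 − r_full) / [r_full(1 − r_tgt)] = 0.782 × 0.3699 / (0.6301 × 0.218) ≈ 2.1058
Required items = 2.1058 × 32 = 67.39, so 68 items.

68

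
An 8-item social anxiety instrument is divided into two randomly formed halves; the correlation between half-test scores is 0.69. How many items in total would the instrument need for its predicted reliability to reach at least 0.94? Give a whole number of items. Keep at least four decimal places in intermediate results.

Corrected full-test reliability: r_full = 2 × 0.69 / (1 + 0.69) ≈ 0.8166
n = r_tgt(1 − r_full) / [r_full(1 − r_tgt)] = 0.94 × 0.1834 / (0.8166 × 0.06) ≈ 3.5186
Required items = 3.5186 × 8 = 28.15, so 29 items.

29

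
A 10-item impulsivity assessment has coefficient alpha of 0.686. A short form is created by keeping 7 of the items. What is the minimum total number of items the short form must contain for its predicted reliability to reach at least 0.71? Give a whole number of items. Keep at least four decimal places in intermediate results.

12

First, r for the 7-item form: n = 7/10 = 0.7000, so r_7 = 0.7000·0.686/(1 + (0.7000 − 1)·0.686) = 0.6046
Then solve for n' with r_old = 0.6046, r_target = 0.71: n' = 0.71(1 − 0.6046)/[0.6046(1 − 0.71)] = 1.6011
Items = 1.6011 × 7 ≈ 11.21 → 12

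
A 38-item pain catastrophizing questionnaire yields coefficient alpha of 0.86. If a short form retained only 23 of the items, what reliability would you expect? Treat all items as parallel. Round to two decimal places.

0.79

The new length is 23/38 = 0.6053 times the old.
Apply the Spearman-Brown prophecy formula, r' = nr / [1 + (n − 1)r]:
r_new = (0.6053 × 0.86) / (1 + (0.6053 − 1) × 0.86)
     = 0.5206 / 0.6606 = 0.7881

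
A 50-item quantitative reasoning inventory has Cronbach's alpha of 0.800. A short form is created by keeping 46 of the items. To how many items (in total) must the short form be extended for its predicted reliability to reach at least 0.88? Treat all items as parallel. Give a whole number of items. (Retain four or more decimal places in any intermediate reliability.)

92

Short-form reliability: n = 46/50 = 0.9200; r_46 = n·r/(1+(n−1)r) ≈ 0.7863
Length factor from the short form to reach 0.88: n' = 0.88(1 − 0.7863) / [0.7863(1 − 0.88)] ≈ 1.9930
Total items = 1.9930 × 46 = 91.68, rounded up to 92.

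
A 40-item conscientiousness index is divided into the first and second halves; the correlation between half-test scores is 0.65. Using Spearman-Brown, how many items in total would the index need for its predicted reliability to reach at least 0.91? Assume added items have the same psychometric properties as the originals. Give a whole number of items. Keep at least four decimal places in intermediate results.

r_full = 2(0.65)/(1 + 0.65) = 0.7879
Solve Spearman-Brown for n: n = 0.91(1 − 0.7879) / [0.7879(1 − 0.91)] = 2.7219
Required items = 2.7219 × 40 = 108.88, so 109 items.

109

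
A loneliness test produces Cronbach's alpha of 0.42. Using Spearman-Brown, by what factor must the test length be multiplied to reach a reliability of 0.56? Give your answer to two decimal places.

1.76

Spearman-Brown solved for the length factor n:
n = r*(1 − r) / [ r (1 − r*) ]
n = [0.56 × 0.58] / [0.42 × 0.44]
n = 0.3248 / 0.1848 ≈ 1.7576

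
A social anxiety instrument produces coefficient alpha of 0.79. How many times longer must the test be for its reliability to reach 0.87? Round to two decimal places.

Invert Spearman-Brown to solve for n:
n = r*(1 − r) / [ r (1 − r*) ]
n = 0.87 × (1 − 0.79) / [ 0.79 × (1 − 0.87) ]
n = 0.1827 / 0.1027 ≈ 1.7790

1.78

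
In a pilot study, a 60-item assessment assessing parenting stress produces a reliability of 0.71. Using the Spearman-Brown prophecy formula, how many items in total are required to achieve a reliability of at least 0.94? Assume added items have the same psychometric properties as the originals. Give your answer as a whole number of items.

Invert Spearman-Brown to solve for n:
n = r_target (1 − r_old) / [ r_old (1 − r_target) ]
n = 0.94 × (1 − 0.71) / [ 0.71 × (1 − 0.94) ]
n = 0.2726 / 0.0426 ≈ 6.3991
6.3991 × 60 = 383.95 → 384 items

384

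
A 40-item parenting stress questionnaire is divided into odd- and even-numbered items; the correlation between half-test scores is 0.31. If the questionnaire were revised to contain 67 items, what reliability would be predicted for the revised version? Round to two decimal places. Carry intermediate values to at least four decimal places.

First correct the split-half correlation to full-test reliability: r_full = 2 × 0.31 / (1 + 0.31) ≈ 0.4733
Then adjust to 67 items: n = 67/40 = 1.6750
r_new = n·r_full / (1 + (n − 1)·r_full) = 0.7928 / 1.3195 ≈ 0.6008

0.60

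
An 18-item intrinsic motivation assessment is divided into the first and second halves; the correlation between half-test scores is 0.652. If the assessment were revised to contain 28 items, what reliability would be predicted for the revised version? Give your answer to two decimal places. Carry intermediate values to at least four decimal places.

First correct the split-half correlation to full-test reliability: r_full = 2 × 0.652 / (1 + 0.652) ≈ 0.7893
Length factor from 18 to 28 items: n = 28/18 = 1.5556
r_new = n·r_full / (1 + (n − 1)·r_full) = 1.2278 / 1.4385 ≈ 0.8535

0.85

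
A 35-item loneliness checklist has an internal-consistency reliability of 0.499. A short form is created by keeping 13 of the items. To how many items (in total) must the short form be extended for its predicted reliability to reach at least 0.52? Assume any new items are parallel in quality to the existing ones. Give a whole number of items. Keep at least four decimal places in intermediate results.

39

Short-form reliability: n = 13/35 = 0.3714; r_13 = n·r/(1+(n−1)r) ≈ 0.2700
Length factor from the short form to reach 0.52: n' = 0.52(1 − 0.2700) / [0.2700(1 − 0.52)] ≈ 2.9290
Total items = 2.9290 × 13 = 38.08, rounded up to 39.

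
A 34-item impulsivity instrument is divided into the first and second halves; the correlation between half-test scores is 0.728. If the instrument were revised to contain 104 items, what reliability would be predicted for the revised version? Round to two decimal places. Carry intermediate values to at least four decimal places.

0.94

First correct the split-half correlation to full-test reliability: r_full = 2 × 0.728 / (1 + 0.728) ≈ 0.8426
Length factor from 34 to 104 items: n = 104/34 = 3.0588
r_new = n·r_full / (1 + (n − 1)·r_full) = 2.5773 / 2.7347 ≈ 0.9424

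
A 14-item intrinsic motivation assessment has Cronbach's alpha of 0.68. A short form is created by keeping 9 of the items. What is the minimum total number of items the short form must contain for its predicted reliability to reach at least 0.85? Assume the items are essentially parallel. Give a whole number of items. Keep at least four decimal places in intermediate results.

Short-form reliability: n = 9/14 = 0.6429; r_9 = n·r/(1+(n−1)r) ≈ 0.5774
Then solve for n' with r_old = 0.5774, r_target = 0.85: n' = 0.85(1 − 0.5774)/[0.5774(1 − 0.85)] = 4.1474
Items = 4.1474 × 9 ≈ 37.33 → 38

38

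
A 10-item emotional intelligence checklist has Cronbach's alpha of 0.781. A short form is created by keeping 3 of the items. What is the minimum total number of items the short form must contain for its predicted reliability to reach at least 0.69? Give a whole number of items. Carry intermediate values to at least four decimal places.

First, r for the 3-item form: n = 3/10 = 0.3000, so r_3 = 0.3000·0.781/(1 + (0.3000 − 1)·0.781) = 0.5169
Length factor from the short form to reach 0.69: n' = 0.69(1 − 0.5169) / [0.5169(1 − 0.69)] ≈ 2.0803
Total items = 2.0803 × 3 = 6.24, rounded up to 7.

7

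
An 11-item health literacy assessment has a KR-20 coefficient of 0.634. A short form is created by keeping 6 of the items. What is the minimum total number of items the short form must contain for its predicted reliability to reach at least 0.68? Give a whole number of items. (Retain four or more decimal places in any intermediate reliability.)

First, r for the 6-item form: n = 6/11 = 0.5455, so r_6 = 0.5455·0.634/(1 + (0.5455 − 1)·0.634) = 0.4858
Length factor from the short form to reach 0.68: n' = 0.68(1 − 0.4858) / [0.4858(1 − 0.68)] ≈ 2.2492
Total items = 2.2492 × 6 = 13.50, rounded up to 14.

14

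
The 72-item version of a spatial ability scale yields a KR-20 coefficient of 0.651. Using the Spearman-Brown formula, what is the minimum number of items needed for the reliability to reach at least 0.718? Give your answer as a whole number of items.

99

Rearranging the Spearman-Brown formula for n,
n = r*(1 − r) / [ r (1 − r*) ]
n = [0.718 × 0.349] / [0.651 × 0.282]
n = 0.250582 / 0.183582 ≈ 1.3650
1.3650 × 72 = 98.28 → 99 items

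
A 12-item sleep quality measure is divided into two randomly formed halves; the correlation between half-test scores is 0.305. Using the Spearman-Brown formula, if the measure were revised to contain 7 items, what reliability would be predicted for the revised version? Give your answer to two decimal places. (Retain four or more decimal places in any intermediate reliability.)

0.34

Spearman-Brown correction (n = 2): r_full = 2·0.305/(1 + 0.305) = 0.4674
Length factor from 12 to 7 items: n = 7/12 = 0.5833
r_new = n·r_full / (1 + (n − 1)·r_full) = 0.2726 / 0.8052 ≈ 0.3385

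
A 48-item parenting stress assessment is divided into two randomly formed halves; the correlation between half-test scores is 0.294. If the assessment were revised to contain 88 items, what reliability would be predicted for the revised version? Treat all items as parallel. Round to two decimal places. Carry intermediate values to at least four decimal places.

0.60

Full-test reliability from the split-half r: r_full = 2(0.294)/(1 + 0.294) = 0.4544
Length factor from 48 to 88 items: n = 88/48 = 1.8333
r_new = n·r_full / (1 + (n − 1)·r_full) = 0.8331 / 1.3787 ≈ 0.6043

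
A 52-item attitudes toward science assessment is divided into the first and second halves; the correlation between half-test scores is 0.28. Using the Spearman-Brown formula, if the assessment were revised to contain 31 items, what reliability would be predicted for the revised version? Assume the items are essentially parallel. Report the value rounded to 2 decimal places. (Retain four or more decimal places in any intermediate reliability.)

0.32

First correct the split-half correlation to full-test reliability: r_full = 2 × 0.28 / (1 + 0.28) ≈ 0.4375
Length factor from 52 to 31 items: n = 31/52 = 0.5962
r_new = n·r_full / (1 + (n − 1)·r_full) = 0.2608 / 0.8233 ≈ 0.3168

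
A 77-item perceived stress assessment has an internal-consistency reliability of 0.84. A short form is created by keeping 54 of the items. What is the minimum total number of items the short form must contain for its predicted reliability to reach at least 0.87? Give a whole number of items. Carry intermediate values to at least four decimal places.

Short-form reliability: n = 54/77 = 0.7013; r_54 = n·r/(1+(n−1)r) ≈ 0.7864
Then solve for n' with r_old = 0.7864, r_target = 0.87: n' = 0.87(1 − 0.7864)/[0.7864(1 − 0.87)] = 1.8177
Total items = 1.8177 × 54 = 98.16, rounded up to 99.

99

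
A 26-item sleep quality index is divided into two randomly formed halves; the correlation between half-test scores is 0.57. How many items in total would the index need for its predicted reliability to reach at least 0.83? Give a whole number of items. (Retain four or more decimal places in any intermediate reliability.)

48

r_full = 2(0.57)/(1 + 0.57) = 0.7261
n = r_tgt(1 − r_full) / [r_full(1 − r_tgt)] = 0.83 × 0.2739 / (0.7261 × 0.17) ≈ 1.8417
Required items = 1.8417 × 26 = 47.88, so 48 items.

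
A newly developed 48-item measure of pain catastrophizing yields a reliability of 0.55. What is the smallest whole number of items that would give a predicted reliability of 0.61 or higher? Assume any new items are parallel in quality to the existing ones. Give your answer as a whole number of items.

Spearman-Brown solved for the length factor n:
n = r_target (1 − r_old) / [ r_old (1 − r_target) ]
n = 0.61 × (1 − 0.55) / [ 0.55 × (1 − 0.61) ]
  = 0.2745 / 0.2145 = 1.2797
Items needed = n × 48 = 1.2797 × 48 ≈ 61.43 → round up to 62

62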